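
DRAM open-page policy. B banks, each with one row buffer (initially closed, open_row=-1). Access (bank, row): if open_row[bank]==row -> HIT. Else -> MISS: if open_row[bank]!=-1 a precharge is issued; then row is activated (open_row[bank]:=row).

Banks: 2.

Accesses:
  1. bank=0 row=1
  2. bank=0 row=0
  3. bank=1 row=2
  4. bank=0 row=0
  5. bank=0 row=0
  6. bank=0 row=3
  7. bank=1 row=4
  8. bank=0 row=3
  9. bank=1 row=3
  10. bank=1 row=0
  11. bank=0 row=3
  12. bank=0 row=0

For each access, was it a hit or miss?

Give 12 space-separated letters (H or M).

Answer: M M M H H M M H M M H M

Derivation:
Acc 1: bank0 row1 -> MISS (open row1); precharges=0
Acc 2: bank0 row0 -> MISS (open row0); precharges=1
Acc 3: bank1 row2 -> MISS (open row2); precharges=1
Acc 4: bank0 row0 -> HIT
Acc 5: bank0 row0 -> HIT
Acc 6: bank0 row3 -> MISS (open row3); precharges=2
Acc 7: bank1 row4 -> MISS (open row4); precharges=3
Acc 8: bank0 row3 -> HIT
Acc 9: bank1 row3 -> MISS (open row3); precharges=4
Acc 10: bank1 row0 -> MISS (open row0); precharges=5
Acc 11: bank0 row3 -> HIT
Acc 12: bank0 row0 -> MISS (open row0); precharges=6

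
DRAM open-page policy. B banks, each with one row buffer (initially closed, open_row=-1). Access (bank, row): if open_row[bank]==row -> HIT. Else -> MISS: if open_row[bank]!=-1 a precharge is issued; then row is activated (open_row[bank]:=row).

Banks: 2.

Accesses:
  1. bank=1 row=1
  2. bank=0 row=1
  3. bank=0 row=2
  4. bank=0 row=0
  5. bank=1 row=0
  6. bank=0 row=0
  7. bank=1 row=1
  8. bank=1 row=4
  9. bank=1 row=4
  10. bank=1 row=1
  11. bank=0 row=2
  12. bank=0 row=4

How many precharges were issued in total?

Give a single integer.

Acc 1: bank1 row1 -> MISS (open row1); precharges=0
Acc 2: bank0 row1 -> MISS (open row1); precharges=0
Acc 3: bank0 row2 -> MISS (open row2); precharges=1
Acc 4: bank0 row0 -> MISS (open row0); precharges=2
Acc 5: bank1 row0 -> MISS (open row0); precharges=3
Acc 6: bank0 row0 -> HIT
Acc 7: bank1 row1 -> MISS (open row1); precharges=4
Acc 8: bank1 row4 -> MISS (open row4); precharges=5
Acc 9: bank1 row4 -> HIT
Acc 10: bank1 row1 -> MISS (open row1); precharges=6
Acc 11: bank0 row2 -> MISS (open row2); precharges=7
Acc 12: bank0 row4 -> MISS (open row4); precharges=8

Answer: 8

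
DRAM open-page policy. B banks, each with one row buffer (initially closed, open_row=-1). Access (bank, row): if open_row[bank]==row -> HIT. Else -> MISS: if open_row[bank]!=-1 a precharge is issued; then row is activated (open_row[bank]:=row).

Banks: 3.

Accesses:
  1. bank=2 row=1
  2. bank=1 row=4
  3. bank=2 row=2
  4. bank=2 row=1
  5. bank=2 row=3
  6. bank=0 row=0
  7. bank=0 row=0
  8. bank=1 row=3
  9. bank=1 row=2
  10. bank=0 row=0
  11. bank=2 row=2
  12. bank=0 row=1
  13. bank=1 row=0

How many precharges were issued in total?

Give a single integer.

Answer: 8

Derivation:
Acc 1: bank2 row1 -> MISS (open row1); precharges=0
Acc 2: bank1 row4 -> MISS (open row4); precharges=0
Acc 3: bank2 row2 -> MISS (open row2); precharges=1
Acc 4: bank2 row1 -> MISS (open row1); precharges=2
Acc 5: bank2 row3 -> MISS (open row3); precharges=3
Acc 6: bank0 row0 -> MISS (open row0); precharges=3
Acc 7: bank0 row0 -> HIT
Acc 8: bank1 row3 -> MISS (open row3); precharges=4
Acc 9: bank1 row2 -> MISS (open row2); precharges=5
Acc 10: bank0 row0 -> HIT
Acc 11: bank2 row2 -> MISS (open row2); precharges=6
Acc 12: bank0 row1 -> MISS (open row1); precharges=7
Acc 13: bank1 row0 -> MISS (open row0); precharges=8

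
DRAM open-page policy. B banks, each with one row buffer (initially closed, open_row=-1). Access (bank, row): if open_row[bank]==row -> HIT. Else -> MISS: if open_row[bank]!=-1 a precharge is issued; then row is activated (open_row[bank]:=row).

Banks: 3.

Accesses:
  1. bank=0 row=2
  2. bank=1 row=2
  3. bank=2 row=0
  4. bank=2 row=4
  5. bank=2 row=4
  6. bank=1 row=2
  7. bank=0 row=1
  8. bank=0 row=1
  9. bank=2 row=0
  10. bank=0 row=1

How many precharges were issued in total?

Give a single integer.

Answer: 3

Derivation:
Acc 1: bank0 row2 -> MISS (open row2); precharges=0
Acc 2: bank1 row2 -> MISS (open row2); precharges=0
Acc 3: bank2 row0 -> MISS (open row0); precharges=0
Acc 4: bank2 row4 -> MISS (open row4); precharges=1
Acc 5: bank2 row4 -> HIT
Acc 6: bank1 row2 -> HIT
Acc 7: bank0 row1 -> MISS (open row1); precharges=2
Acc 8: bank0 row1 -> HIT
Acc 9: bank2 row0 -> MISS (open row0); precharges=3
Acc 10: bank0 row1 -> HIT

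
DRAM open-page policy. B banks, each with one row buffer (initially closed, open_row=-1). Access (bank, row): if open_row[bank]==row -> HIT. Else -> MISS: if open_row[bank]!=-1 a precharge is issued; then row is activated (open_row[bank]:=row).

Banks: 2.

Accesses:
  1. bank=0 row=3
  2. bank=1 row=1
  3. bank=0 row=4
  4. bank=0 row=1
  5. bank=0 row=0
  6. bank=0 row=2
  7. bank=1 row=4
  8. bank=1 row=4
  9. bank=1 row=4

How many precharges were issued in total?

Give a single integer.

Answer: 5

Derivation:
Acc 1: bank0 row3 -> MISS (open row3); precharges=0
Acc 2: bank1 row1 -> MISS (open row1); precharges=0
Acc 3: bank0 row4 -> MISS (open row4); precharges=1
Acc 4: bank0 row1 -> MISS (open row1); precharges=2
Acc 5: bank0 row0 -> MISS (open row0); precharges=3
Acc 6: bank0 row2 -> MISS (open row2); precharges=4
Acc 7: bank1 row4 -> MISS (open row4); precharges=5
Acc 8: bank1 row4 -> HIT
Acc 9: bank1 row4 -> HIT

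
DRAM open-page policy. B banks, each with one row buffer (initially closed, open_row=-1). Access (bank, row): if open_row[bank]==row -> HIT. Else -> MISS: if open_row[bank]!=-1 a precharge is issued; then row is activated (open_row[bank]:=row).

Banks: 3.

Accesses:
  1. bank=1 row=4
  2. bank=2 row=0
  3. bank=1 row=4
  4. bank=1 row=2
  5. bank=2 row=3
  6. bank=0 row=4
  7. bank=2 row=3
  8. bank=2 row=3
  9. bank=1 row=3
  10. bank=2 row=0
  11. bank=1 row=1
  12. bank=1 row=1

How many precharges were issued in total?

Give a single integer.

Answer: 5

Derivation:
Acc 1: bank1 row4 -> MISS (open row4); precharges=0
Acc 2: bank2 row0 -> MISS (open row0); precharges=0
Acc 3: bank1 row4 -> HIT
Acc 4: bank1 row2 -> MISS (open row2); precharges=1
Acc 5: bank2 row3 -> MISS (open row3); precharges=2
Acc 6: bank0 row4 -> MISS (open row4); precharges=2
Acc 7: bank2 row3 -> HIT
Acc 8: bank2 row3 -> HIT
Acc 9: bank1 row3 -> MISS (open row3); precharges=3
Acc 10: bank2 row0 -> MISS (open row0); precharges=4
Acc 11: bank1 row1 -> MISS (open row1); precharges=5
Acc 12: bank1 row1 -> HIT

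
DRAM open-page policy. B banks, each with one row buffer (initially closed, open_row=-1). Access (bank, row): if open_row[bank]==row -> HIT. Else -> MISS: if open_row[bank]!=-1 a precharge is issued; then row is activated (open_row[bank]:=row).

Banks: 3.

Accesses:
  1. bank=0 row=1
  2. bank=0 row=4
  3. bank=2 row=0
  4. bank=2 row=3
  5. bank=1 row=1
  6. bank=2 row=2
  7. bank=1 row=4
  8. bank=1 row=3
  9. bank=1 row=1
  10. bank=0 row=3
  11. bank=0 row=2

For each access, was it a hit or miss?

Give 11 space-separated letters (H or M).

Acc 1: bank0 row1 -> MISS (open row1); precharges=0
Acc 2: bank0 row4 -> MISS (open row4); precharges=1
Acc 3: bank2 row0 -> MISS (open row0); precharges=1
Acc 4: bank2 row3 -> MISS (open row3); precharges=2
Acc 5: bank1 row1 -> MISS (open row1); precharges=2
Acc 6: bank2 row2 -> MISS (open row2); precharges=3
Acc 7: bank1 row4 -> MISS (open row4); precharges=4
Acc 8: bank1 row3 -> MISS (open row3); precharges=5
Acc 9: bank1 row1 -> MISS (open row1); precharges=6
Acc 10: bank0 row3 -> MISS (open row3); precharges=7
Acc 11: bank0 row2 -> MISS (open row2); precharges=8

Answer: M M M M M M M M M M M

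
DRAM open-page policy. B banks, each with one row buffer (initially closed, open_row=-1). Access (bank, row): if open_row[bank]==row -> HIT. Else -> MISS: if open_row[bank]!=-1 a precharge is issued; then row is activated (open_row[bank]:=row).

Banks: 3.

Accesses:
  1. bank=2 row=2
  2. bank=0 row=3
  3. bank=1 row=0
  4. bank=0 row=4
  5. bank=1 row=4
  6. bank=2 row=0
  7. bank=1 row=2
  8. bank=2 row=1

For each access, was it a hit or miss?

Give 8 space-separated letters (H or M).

Answer: M M M M M M M M

Derivation:
Acc 1: bank2 row2 -> MISS (open row2); precharges=0
Acc 2: bank0 row3 -> MISS (open row3); precharges=0
Acc 3: bank1 row0 -> MISS (open row0); precharges=0
Acc 4: bank0 row4 -> MISS (open row4); precharges=1
Acc 5: bank1 row4 -> MISS (open row4); precharges=2
Acc 6: bank2 row0 -> MISS (open row0); precharges=3
Acc 7: bank1 row2 -> MISS (open row2); precharges=4
Acc 8: bank2 row1 -> MISS (open row1); precharges=5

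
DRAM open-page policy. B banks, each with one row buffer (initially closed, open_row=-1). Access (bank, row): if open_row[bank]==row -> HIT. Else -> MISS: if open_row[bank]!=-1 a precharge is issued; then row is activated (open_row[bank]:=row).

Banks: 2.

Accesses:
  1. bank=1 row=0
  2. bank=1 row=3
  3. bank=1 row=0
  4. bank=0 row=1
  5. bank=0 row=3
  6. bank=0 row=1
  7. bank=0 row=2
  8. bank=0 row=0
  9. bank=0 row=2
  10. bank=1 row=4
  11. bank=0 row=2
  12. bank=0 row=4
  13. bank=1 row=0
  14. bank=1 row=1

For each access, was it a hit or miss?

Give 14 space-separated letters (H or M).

Acc 1: bank1 row0 -> MISS (open row0); precharges=0
Acc 2: bank1 row3 -> MISS (open row3); precharges=1
Acc 3: bank1 row0 -> MISS (open row0); precharges=2
Acc 4: bank0 row1 -> MISS (open row1); precharges=2
Acc 5: bank0 row3 -> MISS (open row3); precharges=3
Acc 6: bank0 row1 -> MISS (open row1); precharges=4
Acc 7: bank0 row2 -> MISS (open row2); precharges=5
Acc 8: bank0 row0 -> MISS (open row0); precharges=6
Acc 9: bank0 row2 -> MISS (open row2); precharges=7
Acc 10: bank1 row4 -> MISS (open row4); precharges=8
Acc 11: bank0 row2 -> HIT
Acc 12: bank0 row4 -> MISS (open row4); precharges=9
Acc 13: bank1 row0 -> MISS (open row0); precharges=10
Acc 14: bank1 row1 -> MISS (open row1); precharges=11

Answer: M M M M M M M M M M H M M M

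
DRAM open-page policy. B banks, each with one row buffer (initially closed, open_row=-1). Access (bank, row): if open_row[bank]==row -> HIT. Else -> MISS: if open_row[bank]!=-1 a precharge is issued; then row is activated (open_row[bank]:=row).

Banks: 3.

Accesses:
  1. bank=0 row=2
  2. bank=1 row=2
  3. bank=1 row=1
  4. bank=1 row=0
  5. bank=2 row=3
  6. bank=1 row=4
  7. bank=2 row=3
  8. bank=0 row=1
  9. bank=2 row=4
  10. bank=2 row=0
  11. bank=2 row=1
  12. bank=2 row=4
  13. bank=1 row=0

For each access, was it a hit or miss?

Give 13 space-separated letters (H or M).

Acc 1: bank0 row2 -> MISS (open row2); precharges=0
Acc 2: bank1 row2 -> MISS (open row2); precharges=0
Acc 3: bank1 row1 -> MISS (open row1); precharges=1
Acc 4: bank1 row0 -> MISS (open row0); precharges=2
Acc 5: bank2 row3 -> MISS (open row3); precharges=2
Acc 6: bank1 row4 -> MISS (open row4); precharges=3
Acc 7: bank2 row3 -> HIT
Acc 8: bank0 row1 -> MISS (open row1); precharges=4
Acc 9: bank2 row4 -> MISS (open row4); precharges=5
Acc 10: bank2 row0 -> MISS (open row0); precharges=6
Acc 11: bank2 row1 -> MISS (open row1); precharges=7
Acc 12: bank2 row4 -> MISS (open row4); precharges=8
Acc 13: bank1 row0 -> MISS (open row0); precharges=9

Answer: M M M M M M H M M M M M M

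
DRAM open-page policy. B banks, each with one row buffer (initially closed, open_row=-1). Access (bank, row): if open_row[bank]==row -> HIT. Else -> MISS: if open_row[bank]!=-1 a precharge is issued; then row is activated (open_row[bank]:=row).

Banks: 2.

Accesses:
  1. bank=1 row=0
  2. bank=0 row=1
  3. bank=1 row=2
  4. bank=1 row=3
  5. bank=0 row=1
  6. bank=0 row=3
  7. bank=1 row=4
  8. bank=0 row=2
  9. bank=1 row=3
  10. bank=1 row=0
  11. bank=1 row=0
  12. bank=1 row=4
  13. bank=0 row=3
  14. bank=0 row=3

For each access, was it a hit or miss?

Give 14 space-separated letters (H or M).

Acc 1: bank1 row0 -> MISS (open row0); precharges=0
Acc 2: bank0 row1 -> MISS (open row1); precharges=0
Acc 3: bank1 row2 -> MISS (open row2); precharges=1
Acc 4: bank1 row3 -> MISS (open row3); precharges=2
Acc 5: bank0 row1 -> HIT
Acc 6: bank0 row3 -> MISS (open row3); precharges=3
Acc 7: bank1 row4 -> MISS (open row4); precharges=4
Acc 8: bank0 row2 -> MISS (open row2); precharges=5
Acc 9: bank1 row3 -> MISS (open row3); precharges=6
Acc 10: bank1 row0 -> MISS (open row0); precharges=7
Acc 11: bank1 row0 -> HIT
Acc 12: bank1 row4 -> MISS (open row4); precharges=8
Acc 13: bank0 row3 -> MISS (open row3); precharges=9
Acc 14: bank0 row3 -> HIT

Answer: M M M M H M M M M M H M M H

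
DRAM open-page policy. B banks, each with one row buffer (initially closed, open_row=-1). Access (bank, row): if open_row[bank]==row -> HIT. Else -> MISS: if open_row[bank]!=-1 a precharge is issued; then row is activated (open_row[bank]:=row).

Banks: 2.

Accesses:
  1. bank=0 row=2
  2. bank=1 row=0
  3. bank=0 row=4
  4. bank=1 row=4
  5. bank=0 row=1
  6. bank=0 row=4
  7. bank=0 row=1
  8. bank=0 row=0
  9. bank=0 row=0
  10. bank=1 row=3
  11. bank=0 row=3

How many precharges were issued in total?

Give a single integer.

Acc 1: bank0 row2 -> MISS (open row2); precharges=0
Acc 2: bank1 row0 -> MISS (open row0); precharges=0
Acc 3: bank0 row4 -> MISS (open row4); precharges=1
Acc 4: bank1 row4 -> MISS (open row4); precharges=2
Acc 5: bank0 row1 -> MISS (open row1); precharges=3
Acc 6: bank0 row4 -> MISS (open row4); precharges=4
Acc 7: bank0 row1 -> MISS (open row1); precharges=5
Acc 8: bank0 row0 -> MISS (open row0); precharges=6
Acc 9: bank0 row0 -> HIT
Acc 10: bank1 row3 -> MISS (open row3); precharges=7
Acc 11: bank0 row3 -> MISS (open row3); precharges=8

Answer: 8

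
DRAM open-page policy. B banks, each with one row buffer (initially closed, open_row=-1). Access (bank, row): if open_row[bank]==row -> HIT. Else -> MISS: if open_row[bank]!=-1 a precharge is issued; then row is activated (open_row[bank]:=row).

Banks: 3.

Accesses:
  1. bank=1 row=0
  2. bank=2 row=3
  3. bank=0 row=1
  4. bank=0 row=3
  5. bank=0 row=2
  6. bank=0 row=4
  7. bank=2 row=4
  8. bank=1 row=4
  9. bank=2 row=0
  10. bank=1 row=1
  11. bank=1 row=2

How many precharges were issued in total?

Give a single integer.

Acc 1: bank1 row0 -> MISS (open row0); precharges=0
Acc 2: bank2 row3 -> MISS (open row3); precharges=0
Acc 3: bank0 row1 -> MISS (open row1); precharges=0
Acc 4: bank0 row3 -> MISS (open row3); precharges=1
Acc 5: bank0 row2 -> MISS (open row2); precharges=2
Acc 6: bank0 row4 -> MISS (open row4); precharges=3
Acc 7: bank2 row4 -> MISS (open row4); precharges=4
Acc 8: bank1 row4 -> MISS (open row4); precharges=5
Acc 9: bank2 row0 -> MISS (open row0); precharges=6
Acc 10: bank1 row1 -> MISS (open row1); precharges=7
Acc 11: bank1 row2 -> MISS (open row2); precharges=8

Answer: 8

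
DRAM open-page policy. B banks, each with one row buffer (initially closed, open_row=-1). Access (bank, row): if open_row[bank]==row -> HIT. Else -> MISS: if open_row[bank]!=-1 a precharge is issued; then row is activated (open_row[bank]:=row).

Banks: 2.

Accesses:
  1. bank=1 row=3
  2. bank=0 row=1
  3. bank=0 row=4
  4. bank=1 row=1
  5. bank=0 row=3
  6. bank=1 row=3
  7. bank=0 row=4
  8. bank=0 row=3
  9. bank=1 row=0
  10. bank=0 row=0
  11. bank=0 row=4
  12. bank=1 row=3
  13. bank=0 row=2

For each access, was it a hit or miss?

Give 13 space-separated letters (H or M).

Acc 1: bank1 row3 -> MISS (open row3); precharges=0
Acc 2: bank0 row1 -> MISS (open row1); precharges=0
Acc 3: bank0 row4 -> MISS (open row4); precharges=1
Acc 4: bank1 row1 -> MISS (open row1); precharges=2
Acc 5: bank0 row3 -> MISS (open row3); precharges=3
Acc 6: bank1 row3 -> MISS (open row3); precharges=4
Acc 7: bank0 row4 -> MISS (open row4); precharges=5
Acc 8: bank0 row3 -> MISS (open row3); precharges=6
Acc 9: bank1 row0 -> MISS (open row0); precharges=7
Acc 10: bank0 row0 -> MISS (open row0); precharges=8
Acc 11: bank0 row4 -> MISS (open row4); precharges=9
Acc 12: bank1 row3 -> MISS (open row3); precharges=10
Acc 13: bank0 row2 -> MISS (open row2); precharges=11

Answer: M M M M M M M M M M M M M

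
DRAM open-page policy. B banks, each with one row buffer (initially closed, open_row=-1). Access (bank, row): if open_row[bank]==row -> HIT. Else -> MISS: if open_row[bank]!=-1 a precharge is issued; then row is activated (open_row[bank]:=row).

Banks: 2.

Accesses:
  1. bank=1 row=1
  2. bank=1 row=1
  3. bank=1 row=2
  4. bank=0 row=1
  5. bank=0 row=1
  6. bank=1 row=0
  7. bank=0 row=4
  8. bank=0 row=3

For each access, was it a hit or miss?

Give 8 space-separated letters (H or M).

Answer: M H M M H M M M

Derivation:
Acc 1: bank1 row1 -> MISS (open row1); precharges=0
Acc 2: bank1 row1 -> HIT
Acc 3: bank1 row2 -> MISS (open row2); precharges=1
Acc 4: bank0 row1 -> MISS (open row1); precharges=1
Acc 5: bank0 row1 -> HIT
Acc 6: bank1 row0 -> MISS (open row0); precharges=2
Acc 7: bank0 row4 -> MISS (open row4); precharges=3
Acc 8: bank0 row3 -> MISS (open row3); precharges=4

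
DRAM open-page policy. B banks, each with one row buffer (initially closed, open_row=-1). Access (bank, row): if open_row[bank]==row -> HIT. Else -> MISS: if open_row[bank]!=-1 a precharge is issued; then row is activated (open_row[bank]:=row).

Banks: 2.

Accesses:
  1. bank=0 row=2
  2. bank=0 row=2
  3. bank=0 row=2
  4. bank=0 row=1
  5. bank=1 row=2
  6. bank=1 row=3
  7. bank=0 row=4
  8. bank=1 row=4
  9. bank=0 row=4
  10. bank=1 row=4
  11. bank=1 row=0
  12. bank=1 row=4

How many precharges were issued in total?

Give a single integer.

Answer: 6

Derivation:
Acc 1: bank0 row2 -> MISS (open row2); precharges=0
Acc 2: bank0 row2 -> HIT
Acc 3: bank0 row2 -> HIT
Acc 4: bank0 row1 -> MISS (open row1); precharges=1
Acc 5: bank1 row2 -> MISS (open row2); precharges=1
Acc 6: bank1 row3 -> MISS (open row3); precharges=2
Acc 7: bank0 row4 -> MISS (open row4); precharges=3
Acc 8: bank1 row4 -> MISS (open row4); precharges=4
Acc 9: bank0 row4 -> HIT
Acc 10: bank1 row4 -> HIT
Acc 11: bank1 row0 -> MISS (open row0); precharges=5
Acc 12: bank1 row4 -> MISS (open row4); precharges=6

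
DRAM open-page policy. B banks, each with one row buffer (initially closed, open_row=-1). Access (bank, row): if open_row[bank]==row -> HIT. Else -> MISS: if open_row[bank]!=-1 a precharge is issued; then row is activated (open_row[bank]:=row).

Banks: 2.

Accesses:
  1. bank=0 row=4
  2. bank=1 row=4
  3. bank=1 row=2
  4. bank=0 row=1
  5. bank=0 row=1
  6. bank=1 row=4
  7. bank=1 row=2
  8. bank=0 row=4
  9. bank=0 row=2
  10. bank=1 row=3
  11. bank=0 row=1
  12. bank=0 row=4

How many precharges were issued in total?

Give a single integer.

Answer: 9

Derivation:
Acc 1: bank0 row4 -> MISS (open row4); precharges=0
Acc 2: bank1 row4 -> MISS (open row4); precharges=0
Acc 3: bank1 row2 -> MISS (open row2); precharges=1
Acc 4: bank0 row1 -> MISS (open row1); precharges=2
Acc 5: bank0 row1 -> HIT
Acc 6: bank1 row4 -> MISS (open row4); precharges=3
Acc 7: bank1 row2 -> MISS (open row2); precharges=4
Acc 8: bank0 row4 -> MISS (open row4); precharges=5
Acc 9: bank0 row2 -> MISS (open row2); precharges=6
Acc 10: bank1 row3 -> MISS (open row3); precharges=7
Acc 11: bank0 row1 -> MISS (open row1); precharges=8
Acc 12: bank0 row4 -> MISS (open row4); precharges=9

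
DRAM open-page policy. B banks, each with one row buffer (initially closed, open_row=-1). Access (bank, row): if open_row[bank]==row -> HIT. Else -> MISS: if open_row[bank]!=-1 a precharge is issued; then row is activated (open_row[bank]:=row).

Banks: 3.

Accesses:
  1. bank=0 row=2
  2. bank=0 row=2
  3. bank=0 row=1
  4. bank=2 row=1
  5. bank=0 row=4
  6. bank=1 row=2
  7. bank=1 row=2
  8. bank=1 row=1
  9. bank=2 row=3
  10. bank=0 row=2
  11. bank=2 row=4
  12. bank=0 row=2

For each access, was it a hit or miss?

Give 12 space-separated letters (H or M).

Acc 1: bank0 row2 -> MISS (open row2); precharges=0
Acc 2: bank0 row2 -> HIT
Acc 3: bank0 row1 -> MISS (open row1); precharges=1
Acc 4: bank2 row1 -> MISS (open row1); precharges=1
Acc 5: bank0 row4 -> MISS (open row4); precharges=2
Acc 6: bank1 row2 -> MISS (open row2); precharges=2
Acc 7: bank1 row2 -> HIT
Acc 8: bank1 row1 -> MISS (open row1); precharges=3
Acc 9: bank2 row3 -> MISS (open row3); precharges=4
Acc 10: bank0 row2 -> MISS (open row2); precharges=5
Acc 11: bank2 row4 -> MISS (open row4); precharges=6
Acc 12: bank0 row2 -> HIT

Answer: M H M M M M H M M M M H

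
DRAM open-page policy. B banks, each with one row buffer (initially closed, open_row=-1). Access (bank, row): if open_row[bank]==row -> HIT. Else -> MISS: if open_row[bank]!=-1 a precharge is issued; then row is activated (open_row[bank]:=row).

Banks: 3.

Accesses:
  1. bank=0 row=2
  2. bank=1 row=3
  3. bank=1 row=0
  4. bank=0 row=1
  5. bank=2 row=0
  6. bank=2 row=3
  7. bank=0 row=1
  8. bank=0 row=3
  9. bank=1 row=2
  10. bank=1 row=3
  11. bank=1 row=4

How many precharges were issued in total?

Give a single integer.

Acc 1: bank0 row2 -> MISS (open row2); precharges=0
Acc 2: bank1 row3 -> MISS (open row3); precharges=0
Acc 3: bank1 row0 -> MISS (open row0); precharges=1
Acc 4: bank0 row1 -> MISS (open row1); precharges=2
Acc 5: bank2 row0 -> MISS (open row0); precharges=2
Acc 6: bank2 row3 -> MISS (open row3); precharges=3
Acc 7: bank0 row1 -> HIT
Acc 8: bank0 row3 -> MISS (open row3); precharges=4
Acc 9: bank1 row2 -> MISS (open row2); precharges=5
Acc 10: bank1 row3 -> MISS (open row3); precharges=6
Acc 11: bank1 row4 -> MISS (open row4); precharges=7

Answer: 7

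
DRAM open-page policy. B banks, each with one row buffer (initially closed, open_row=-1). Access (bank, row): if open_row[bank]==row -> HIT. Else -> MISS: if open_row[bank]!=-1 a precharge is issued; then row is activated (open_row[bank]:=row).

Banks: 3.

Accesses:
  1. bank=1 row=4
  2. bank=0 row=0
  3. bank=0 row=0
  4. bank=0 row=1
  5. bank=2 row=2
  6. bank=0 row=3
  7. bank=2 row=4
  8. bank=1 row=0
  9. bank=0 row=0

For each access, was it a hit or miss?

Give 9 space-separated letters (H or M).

Answer: M M H M M M M M M

Derivation:
Acc 1: bank1 row4 -> MISS (open row4); precharges=0
Acc 2: bank0 row0 -> MISS (open row0); precharges=0
Acc 3: bank0 row0 -> HIT
Acc 4: bank0 row1 -> MISS (open row1); precharges=1
Acc 5: bank2 row2 -> MISS (open row2); precharges=1
Acc 6: bank0 row3 -> MISS (open row3); precharges=2
Acc 7: bank2 row4 -> MISS (open row4); precharges=3
Acc 8: bank1 row0 -> MISS (open row0); precharges=4
Acc 9: bank0 row0 -> MISS (open row0); precharges=5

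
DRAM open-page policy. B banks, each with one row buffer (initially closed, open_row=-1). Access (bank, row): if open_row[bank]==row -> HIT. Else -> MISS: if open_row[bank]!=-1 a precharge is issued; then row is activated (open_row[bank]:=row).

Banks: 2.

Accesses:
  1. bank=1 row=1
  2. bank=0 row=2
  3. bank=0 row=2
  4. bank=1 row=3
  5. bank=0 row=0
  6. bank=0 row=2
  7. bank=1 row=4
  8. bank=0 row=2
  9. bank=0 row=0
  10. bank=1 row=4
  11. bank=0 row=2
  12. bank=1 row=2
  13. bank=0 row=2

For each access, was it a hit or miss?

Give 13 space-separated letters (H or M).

Answer: M M H M M M M H M H M M H

Derivation:
Acc 1: bank1 row1 -> MISS (open row1); precharges=0
Acc 2: bank0 row2 -> MISS (open row2); precharges=0
Acc 3: bank0 row2 -> HIT
Acc 4: bank1 row3 -> MISS (open row3); precharges=1
Acc 5: bank0 row0 -> MISS (open row0); precharges=2
Acc 6: bank0 row2 -> MISS (open row2); precharges=3
Acc 7: bank1 row4 -> MISS (open row4); precharges=4
Acc 8: bank0 row2 -> HIT
Acc 9: bank0 row0 -> MISS (open row0); precharges=5
Acc 10: bank1 row4 -> HIT
Acc 11: bank0 row2 -> MISS (open row2); precharges=6
Acc 12: bank1 row2 -> MISS (open row2); precharges=7
Acc 13: bank0 row2 -> HIT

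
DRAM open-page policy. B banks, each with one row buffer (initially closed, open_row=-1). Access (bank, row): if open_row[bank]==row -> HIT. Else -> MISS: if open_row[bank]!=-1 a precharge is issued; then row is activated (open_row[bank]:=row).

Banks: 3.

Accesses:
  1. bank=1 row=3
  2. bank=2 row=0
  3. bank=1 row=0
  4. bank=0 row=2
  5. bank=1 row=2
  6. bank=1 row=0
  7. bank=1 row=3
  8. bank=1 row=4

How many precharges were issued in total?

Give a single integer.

Acc 1: bank1 row3 -> MISS (open row3); precharges=0
Acc 2: bank2 row0 -> MISS (open row0); precharges=0
Acc 3: bank1 row0 -> MISS (open row0); precharges=1
Acc 4: bank0 row2 -> MISS (open row2); precharges=1
Acc 5: bank1 row2 -> MISS (open row2); precharges=2
Acc 6: bank1 row0 -> MISS (open row0); precharges=3
Acc 7: bank1 row3 -> MISS (open row3); precharges=4
Acc 8: bank1 row4 -> MISS (open row4); precharges=5

Answer: 5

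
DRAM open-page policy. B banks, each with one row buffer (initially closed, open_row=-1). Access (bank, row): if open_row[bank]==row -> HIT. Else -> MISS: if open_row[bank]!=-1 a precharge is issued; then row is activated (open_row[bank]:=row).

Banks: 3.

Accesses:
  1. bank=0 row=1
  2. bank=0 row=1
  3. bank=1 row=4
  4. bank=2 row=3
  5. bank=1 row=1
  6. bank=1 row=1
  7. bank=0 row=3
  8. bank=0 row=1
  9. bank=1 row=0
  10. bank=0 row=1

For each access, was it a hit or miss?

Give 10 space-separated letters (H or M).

Acc 1: bank0 row1 -> MISS (open row1); precharges=0
Acc 2: bank0 row1 -> HIT
Acc 3: bank1 row4 -> MISS (open row4); precharges=0
Acc 4: bank2 row3 -> MISS (open row3); precharges=0
Acc 5: bank1 row1 -> MISS (open row1); precharges=1
Acc 6: bank1 row1 -> HIT
Acc 7: bank0 row3 -> MISS (open row3); precharges=2
Acc 8: bank0 row1 -> MISS (open row1); precharges=3
Acc 9: bank1 row0 -> MISS (open row0); precharges=4
Acc 10: bank0 row1 -> HIT

Answer: M H M M M H M M M H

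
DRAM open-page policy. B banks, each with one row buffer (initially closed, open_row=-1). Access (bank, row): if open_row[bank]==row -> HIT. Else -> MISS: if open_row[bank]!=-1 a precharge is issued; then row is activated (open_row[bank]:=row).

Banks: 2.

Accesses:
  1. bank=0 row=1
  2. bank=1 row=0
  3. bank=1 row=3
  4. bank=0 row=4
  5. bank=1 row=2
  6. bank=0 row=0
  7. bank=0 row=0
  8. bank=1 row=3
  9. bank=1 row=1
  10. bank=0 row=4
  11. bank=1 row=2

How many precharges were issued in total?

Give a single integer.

Acc 1: bank0 row1 -> MISS (open row1); precharges=0
Acc 2: bank1 row0 -> MISS (open row0); precharges=0
Acc 3: bank1 row3 -> MISS (open row3); precharges=1
Acc 4: bank0 row4 -> MISS (open row4); precharges=2
Acc 5: bank1 row2 -> MISS (open row2); precharges=3
Acc 6: bank0 row0 -> MISS (open row0); precharges=4
Acc 7: bank0 row0 -> HIT
Acc 8: bank1 row3 -> MISS (open row3); precharges=5
Acc 9: bank1 row1 -> MISS (open row1); precharges=6
Acc 10: bank0 row4 -> MISS (open row4); precharges=7
Acc 11: bank1 row2 -> MISS (open row2); precharges=8

Answer: 8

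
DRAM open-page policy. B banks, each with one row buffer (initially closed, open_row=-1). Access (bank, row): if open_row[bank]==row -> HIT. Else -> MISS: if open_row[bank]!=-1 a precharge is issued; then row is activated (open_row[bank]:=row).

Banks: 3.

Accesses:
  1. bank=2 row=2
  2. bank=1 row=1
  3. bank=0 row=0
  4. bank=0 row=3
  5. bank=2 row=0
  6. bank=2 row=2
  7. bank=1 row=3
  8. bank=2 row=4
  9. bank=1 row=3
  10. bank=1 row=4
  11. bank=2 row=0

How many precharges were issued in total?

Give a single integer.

Acc 1: bank2 row2 -> MISS (open row2); precharges=0
Acc 2: bank1 row1 -> MISS (open row1); precharges=0
Acc 3: bank0 row0 -> MISS (open row0); precharges=0
Acc 4: bank0 row3 -> MISS (open row3); precharges=1
Acc 5: bank2 row0 -> MISS (open row0); precharges=2
Acc 6: bank2 row2 -> MISS (open row2); precharges=3
Acc 7: bank1 row3 -> MISS (open row3); precharges=4
Acc 8: bank2 row4 -> MISS (open row4); precharges=5
Acc 9: bank1 row3 -> HIT
Acc 10: bank1 row4 -> MISS (open row4); precharges=6
Acc 11: bank2 row0 -> MISS (open row0); precharges=7

Answer: 7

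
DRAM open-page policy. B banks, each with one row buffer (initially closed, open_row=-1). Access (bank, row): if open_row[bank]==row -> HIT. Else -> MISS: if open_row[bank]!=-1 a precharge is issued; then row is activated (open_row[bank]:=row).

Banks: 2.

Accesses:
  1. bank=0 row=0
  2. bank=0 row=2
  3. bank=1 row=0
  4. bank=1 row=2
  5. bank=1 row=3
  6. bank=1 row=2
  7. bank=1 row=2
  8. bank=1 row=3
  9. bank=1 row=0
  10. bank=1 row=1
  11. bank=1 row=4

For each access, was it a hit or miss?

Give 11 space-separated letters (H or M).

Answer: M M M M M M H M M M M

Derivation:
Acc 1: bank0 row0 -> MISS (open row0); precharges=0
Acc 2: bank0 row2 -> MISS (open row2); precharges=1
Acc 3: bank1 row0 -> MISS (open row0); precharges=1
Acc 4: bank1 row2 -> MISS (open row2); precharges=2
Acc 5: bank1 row3 -> MISS (open row3); precharges=3
Acc 6: bank1 row2 -> MISS (open row2); precharges=4
Acc 7: bank1 row2 -> HIT
Acc 8: bank1 row3 -> MISS (open row3); precharges=5
Acc 9: bank1 row0 -> MISS (open row0); precharges=6
Acc 10: bank1 row1 -> MISS (open row1); precharges=7
Acc 11: bank1 row4 -> MISS (open row4); precharges=8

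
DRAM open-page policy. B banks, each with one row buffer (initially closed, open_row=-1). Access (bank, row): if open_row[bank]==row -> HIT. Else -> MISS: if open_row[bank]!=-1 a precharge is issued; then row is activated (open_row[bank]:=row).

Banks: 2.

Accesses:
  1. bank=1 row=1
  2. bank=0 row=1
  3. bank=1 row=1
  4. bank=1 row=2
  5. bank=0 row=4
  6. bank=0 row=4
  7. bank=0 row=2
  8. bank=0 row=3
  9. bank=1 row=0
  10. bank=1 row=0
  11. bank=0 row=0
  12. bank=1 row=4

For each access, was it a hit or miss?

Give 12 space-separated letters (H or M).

Acc 1: bank1 row1 -> MISS (open row1); precharges=0
Acc 2: bank0 row1 -> MISS (open row1); precharges=0
Acc 3: bank1 row1 -> HIT
Acc 4: bank1 row2 -> MISS (open row2); precharges=1
Acc 5: bank0 row4 -> MISS (open row4); precharges=2
Acc 6: bank0 row4 -> HIT
Acc 7: bank0 row2 -> MISS (open row2); precharges=3
Acc 8: bank0 row3 -> MISS (open row3); precharges=4
Acc 9: bank1 row0 -> MISS (open row0); precharges=5
Acc 10: bank1 row0 -> HIT
Acc 11: bank0 row0 -> MISS (open row0); precharges=6
Acc 12: bank1 row4 -> MISS (open row4); precharges=7

Answer: M M H M M H M M M H M M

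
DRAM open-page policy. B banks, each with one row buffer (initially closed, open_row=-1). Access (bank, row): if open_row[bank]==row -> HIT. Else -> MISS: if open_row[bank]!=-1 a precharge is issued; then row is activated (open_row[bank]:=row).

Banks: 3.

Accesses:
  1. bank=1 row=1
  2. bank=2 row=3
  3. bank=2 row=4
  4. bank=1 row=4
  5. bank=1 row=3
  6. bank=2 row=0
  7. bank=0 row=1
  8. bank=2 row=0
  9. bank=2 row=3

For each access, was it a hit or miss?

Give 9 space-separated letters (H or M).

Answer: M M M M M M M H M

Derivation:
Acc 1: bank1 row1 -> MISS (open row1); precharges=0
Acc 2: bank2 row3 -> MISS (open row3); precharges=0
Acc 3: bank2 row4 -> MISS (open row4); precharges=1
Acc 4: bank1 row4 -> MISS (open row4); precharges=2
Acc 5: bank1 row3 -> MISS (open row3); precharges=3
Acc 6: bank2 row0 -> MISS (open row0); precharges=4
Acc 7: bank0 row1 -> MISS (open row1); precharges=4
Acc 8: bank2 row0 -> HIT
Acc 9: bank2 row3 -> MISS (open row3); precharges=5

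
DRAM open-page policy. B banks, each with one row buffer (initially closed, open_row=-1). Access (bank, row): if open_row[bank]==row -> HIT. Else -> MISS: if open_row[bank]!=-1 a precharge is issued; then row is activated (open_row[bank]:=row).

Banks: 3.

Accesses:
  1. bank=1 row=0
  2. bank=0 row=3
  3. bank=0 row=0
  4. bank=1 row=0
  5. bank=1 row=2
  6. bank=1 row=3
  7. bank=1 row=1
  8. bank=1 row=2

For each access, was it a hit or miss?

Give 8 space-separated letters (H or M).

Acc 1: bank1 row0 -> MISS (open row0); precharges=0
Acc 2: bank0 row3 -> MISS (open row3); precharges=0
Acc 3: bank0 row0 -> MISS (open row0); precharges=1
Acc 4: bank1 row0 -> HIT
Acc 5: bank1 row2 -> MISS (open row2); precharges=2
Acc 6: bank1 row3 -> MISS (open row3); precharges=3
Acc 7: bank1 row1 -> MISS (open row1); precharges=4
Acc 8: bank1 row2 -> MISS (open row2); precharges=5

Answer: M M M H M M M M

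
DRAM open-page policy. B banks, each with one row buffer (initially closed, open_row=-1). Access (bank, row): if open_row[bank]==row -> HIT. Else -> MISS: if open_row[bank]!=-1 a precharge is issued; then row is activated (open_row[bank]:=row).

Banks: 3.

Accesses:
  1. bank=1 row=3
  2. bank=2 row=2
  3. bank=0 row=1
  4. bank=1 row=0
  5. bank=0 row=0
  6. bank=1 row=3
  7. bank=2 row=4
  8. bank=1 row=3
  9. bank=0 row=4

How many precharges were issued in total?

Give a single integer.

Acc 1: bank1 row3 -> MISS (open row3); precharges=0
Acc 2: bank2 row2 -> MISS (open row2); precharges=0
Acc 3: bank0 row1 -> MISS (open row1); precharges=0
Acc 4: bank1 row0 -> MISS (open row0); precharges=1
Acc 5: bank0 row0 -> MISS (open row0); precharges=2
Acc 6: bank1 row3 -> MISS (open row3); precharges=3
Acc 7: bank2 row4 -> MISS (open row4); precharges=4
Acc 8: bank1 row3 -> HIT
Acc 9: bank0 row4 -> MISS (open row4); precharges=5

Answer: 5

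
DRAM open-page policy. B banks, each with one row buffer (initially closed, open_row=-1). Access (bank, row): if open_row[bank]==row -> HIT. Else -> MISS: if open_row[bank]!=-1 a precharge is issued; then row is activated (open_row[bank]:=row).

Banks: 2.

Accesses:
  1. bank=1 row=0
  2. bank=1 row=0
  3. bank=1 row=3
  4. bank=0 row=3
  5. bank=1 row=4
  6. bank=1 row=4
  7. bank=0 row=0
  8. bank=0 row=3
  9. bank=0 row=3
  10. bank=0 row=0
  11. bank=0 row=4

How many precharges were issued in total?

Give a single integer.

Answer: 6

Derivation:
Acc 1: bank1 row0 -> MISS (open row0); precharges=0
Acc 2: bank1 row0 -> HIT
Acc 3: bank1 row3 -> MISS (open row3); precharges=1
Acc 4: bank0 row3 -> MISS (open row3); precharges=1
Acc 5: bank1 row4 -> MISS (open row4); precharges=2
Acc 6: bank1 row4 -> HIT
Acc 7: bank0 row0 -> MISS (open row0); precharges=3
Acc 8: bank0 row3 -> MISS (open row3); precharges=4
Acc 9: bank0 row3 -> HIT
Acc 10: bank0 row0 -> MISS (open row0); precharges=5
Acc 11: bank0 row4 -> MISS (open row4); precharges=6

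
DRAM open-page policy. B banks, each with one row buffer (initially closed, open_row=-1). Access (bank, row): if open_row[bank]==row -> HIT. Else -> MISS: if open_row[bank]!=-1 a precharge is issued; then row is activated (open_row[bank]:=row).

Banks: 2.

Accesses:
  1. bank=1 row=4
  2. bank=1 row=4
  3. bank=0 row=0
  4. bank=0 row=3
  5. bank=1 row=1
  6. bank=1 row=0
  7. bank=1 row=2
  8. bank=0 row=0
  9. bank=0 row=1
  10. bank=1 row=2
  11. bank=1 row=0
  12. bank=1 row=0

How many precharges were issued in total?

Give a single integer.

Acc 1: bank1 row4 -> MISS (open row4); precharges=0
Acc 2: bank1 row4 -> HIT
Acc 3: bank0 row0 -> MISS (open row0); precharges=0
Acc 4: bank0 row3 -> MISS (open row3); precharges=1
Acc 5: bank1 row1 -> MISS (open row1); precharges=2
Acc 6: bank1 row0 -> MISS (open row0); precharges=3
Acc 7: bank1 row2 -> MISS (open row2); precharges=4
Acc 8: bank0 row0 -> MISS (open row0); precharges=5
Acc 9: bank0 row1 -> MISS (open row1); precharges=6
Acc 10: bank1 row2 -> HIT
Acc 11: bank1 row0 -> MISS (open row0); precharges=7
Acc 12: bank1 row0 -> HIT

Answer: 7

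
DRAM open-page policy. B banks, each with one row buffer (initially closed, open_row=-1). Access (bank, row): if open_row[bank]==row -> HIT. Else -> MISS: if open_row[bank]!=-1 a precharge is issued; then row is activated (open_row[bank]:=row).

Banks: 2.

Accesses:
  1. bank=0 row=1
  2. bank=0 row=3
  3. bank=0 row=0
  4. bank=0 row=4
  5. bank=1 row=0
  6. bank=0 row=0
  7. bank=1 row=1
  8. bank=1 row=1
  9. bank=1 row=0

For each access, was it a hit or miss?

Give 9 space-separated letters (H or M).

Acc 1: bank0 row1 -> MISS (open row1); precharges=0
Acc 2: bank0 row3 -> MISS (open row3); precharges=1
Acc 3: bank0 row0 -> MISS (open row0); precharges=2
Acc 4: bank0 row4 -> MISS (open row4); precharges=3
Acc 5: bank1 row0 -> MISS (open row0); precharges=3
Acc 6: bank0 row0 -> MISS (open row0); precharges=4
Acc 7: bank1 row1 -> MISS (open row1); precharges=5
Acc 8: bank1 row1 -> HIT
Acc 9: bank1 row0 -> MISS (open row0); precharges=6

Answer: M M M M M M M H M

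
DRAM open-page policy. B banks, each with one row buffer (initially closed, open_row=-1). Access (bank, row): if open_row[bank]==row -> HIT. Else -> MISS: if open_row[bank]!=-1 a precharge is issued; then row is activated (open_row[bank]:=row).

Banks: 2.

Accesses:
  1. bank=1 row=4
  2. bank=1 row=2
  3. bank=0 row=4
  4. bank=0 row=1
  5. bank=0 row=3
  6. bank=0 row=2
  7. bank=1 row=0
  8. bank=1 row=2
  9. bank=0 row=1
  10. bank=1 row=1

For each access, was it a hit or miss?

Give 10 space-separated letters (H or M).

Answer: M M M M M M M M M M

Derivation:
Acc 1: bank1 row4 -> MISS (open row4); precharges=0
Acc 2: bank1 row2 -> MISS (open row2); precharges=1
Acc 3: bank0 row4 -> MISS (open row4); precharges=1
Acc 4: bank0 row1 -> MISS (open row1); precharges=2
Acc 5: bank0 row3 -> MISS (open row3); precharges=3
Acc 6: bank0 row2 -> MISS (open row2); precharges=4
Acc 7: bank1 row0 -> MISS (open row0); precharges=5
Acc 8: bank1 row2 -> MISS (open row2); precharges=6
Acc 9: bank0 row1 -> MISS (open row1); precharges=7
Acc 10: bank1 row1 -> MISS (open row1); precharges=8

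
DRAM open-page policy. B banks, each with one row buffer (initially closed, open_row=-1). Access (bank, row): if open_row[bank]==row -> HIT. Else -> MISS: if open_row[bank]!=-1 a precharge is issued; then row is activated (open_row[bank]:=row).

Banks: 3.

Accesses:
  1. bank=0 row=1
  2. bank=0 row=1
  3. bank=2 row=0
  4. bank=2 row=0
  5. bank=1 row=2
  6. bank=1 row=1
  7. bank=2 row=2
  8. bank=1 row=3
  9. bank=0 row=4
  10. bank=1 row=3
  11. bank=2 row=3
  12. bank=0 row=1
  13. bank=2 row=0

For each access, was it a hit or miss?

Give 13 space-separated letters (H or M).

Acc 1: bank0 row1 -> MISS (open row1); precharges=0
Acc 2: bank0 row1 -> HIT
Acc 3: bank2 row0 -> MISS (open row0); precharges=0
Acc 4: bank2 row0 -> HIT
Acc 5: bank1 row2 -> MISS (open row2); precharges=0
Acc 6: bank1 row1 -> MISS (open row1); precharges=1
Acc 7: bank2 row2 -> MISS (open row2); precharges=2
Acc 8: bank1 row3 -> MISS (open row3); precharges=3
Acc 9: bank0 row4 -> MISS (open row4); precharges=4
Acc 10: bank1 row3 -> HIT
Acc 11: bank2 row3 -> MISS (open row3); precharges=5
Acc 12: bank0 row1 -> MISS (open row1); precharges=6
Acc 13: bank2 row0 -> MISS (open row0); precharges=7

Answer: M H M H M M M M M H M M M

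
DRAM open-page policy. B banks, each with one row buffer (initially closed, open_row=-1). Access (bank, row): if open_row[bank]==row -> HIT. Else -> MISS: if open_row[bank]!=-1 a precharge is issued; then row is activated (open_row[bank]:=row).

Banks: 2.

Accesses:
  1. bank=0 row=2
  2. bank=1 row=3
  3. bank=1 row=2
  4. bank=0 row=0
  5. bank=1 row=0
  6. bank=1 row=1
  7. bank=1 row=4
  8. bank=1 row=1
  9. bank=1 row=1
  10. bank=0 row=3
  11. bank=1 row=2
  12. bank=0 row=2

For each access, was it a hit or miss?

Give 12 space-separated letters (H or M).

Answer: M M M M M M M M H M M M

Derivation:
Acc 1: bank0 row2 -> MISS (open row2); precharges=0
Acc 2: bank1 row3 -> MISS (open row3); precharges=0
Acc 3: bank1 row2 -> MISS (open row2); precharges=1
Acc 4: bank0 row0 -> MISS (open row0); precharges=2
Acc 5: bank1 row0 -> MISS (open row0); precharges=3
Acc 6: bank1 row1 -> MISS (open row1); precharges=4
Acc 7: bank1 row4 -> MISS (open row4); precharges=5
Acc 8: bank1 row1 -> MISS (open row1); precharges=6
Acc 9: bank1 row1 -> HIT
Acc 10: bank0 row3 -> MISS (open row3); precharges=7
Acc 11: bank1 row2 -> MISS (open row2); precharges=8
Acc 12: bank0 row2 -> MISS (open row2); precharges=9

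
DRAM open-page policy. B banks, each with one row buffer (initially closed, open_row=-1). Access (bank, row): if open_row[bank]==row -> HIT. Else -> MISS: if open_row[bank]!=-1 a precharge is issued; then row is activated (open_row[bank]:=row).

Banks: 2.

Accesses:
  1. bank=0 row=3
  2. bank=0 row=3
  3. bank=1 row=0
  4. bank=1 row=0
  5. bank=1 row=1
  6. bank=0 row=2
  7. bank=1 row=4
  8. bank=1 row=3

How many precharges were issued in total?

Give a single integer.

Acc 1: bank0 row3 -> MISS (open row3); precharges=0
Acc 2: bank0 row3 -> HIT
Acc 3: bank1 row0 -> MISS (open row0); precharges=0
Acc 4: bank1 row0 -> HIT
Acc 5: bank1 row1 -> MISS (open row1); precharges=1
Acc 6: bank0 row2 -> MISS (open row2); precharges=2
Acc 7: bank1 row4 -> MISS (open row4); precharges=3
Acc 8: bank1 row3 -> MISS (open row3); precharges=4

Answer: 4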